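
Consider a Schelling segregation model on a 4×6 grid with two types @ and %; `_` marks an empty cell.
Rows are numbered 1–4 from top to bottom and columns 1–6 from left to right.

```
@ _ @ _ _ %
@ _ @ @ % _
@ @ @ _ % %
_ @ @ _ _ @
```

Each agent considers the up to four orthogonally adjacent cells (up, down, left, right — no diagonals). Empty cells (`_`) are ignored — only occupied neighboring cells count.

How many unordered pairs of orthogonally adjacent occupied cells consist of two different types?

Scan each occupied cell's neighbors to the right and below so each pair is counted once.
From row 1: 0 unlike of 2 pairs (running 0/2).
From row 2: 1 unlike of 5 pairs (running 1/7).
From row 3: 1 unlike of 6 pairs (running 2/13).
From row 4: 0 unlike of 1 pairs (running 2/14).
Total adjacent occupied pairs: 14; unlike-type pairs: 2.

2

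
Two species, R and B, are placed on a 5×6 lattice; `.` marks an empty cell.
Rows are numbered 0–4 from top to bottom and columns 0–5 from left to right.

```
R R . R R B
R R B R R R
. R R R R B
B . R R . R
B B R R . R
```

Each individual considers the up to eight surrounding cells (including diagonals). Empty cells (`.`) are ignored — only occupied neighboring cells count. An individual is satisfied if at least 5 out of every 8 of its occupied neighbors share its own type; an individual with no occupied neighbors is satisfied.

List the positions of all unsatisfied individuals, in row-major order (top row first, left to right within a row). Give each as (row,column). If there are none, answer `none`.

(0,5), (1,2), (1,5), (2,5), (4,1)

(0,0)R 3/3 ok
(0,1)R 3/4 ok
(0,3)R 3/4 ok
(0,4)R 4/5 ok
(0,5)B 0/3 unhappy
(1,0)R 4/4 ok
(1,1)R 5/6 ok
(1,2)B 0/7 unhappy
(1,3)R 6/7 ok
(1,4)R 6/8 ok
(1,5)R 3/5 unhappy
(2,1)R 4/6 ok
(2,2)R 6/7 ok
(2,3)R 6/7 ok
(2,4)R 6/7 ok
(2,5)B 0/4 unhappy
(3,0)B 2/3 ok
(3,2)R 6/7 ok
(3,3)R 6/6 ok
(3,5)R 2/3 ok
(4,0)B 2/2 ok
(4,1)B 2/4 unhappy
(4,2)R 3/4 ok
(4,3)R 3/3 ok
(4,5)R 1/1 ok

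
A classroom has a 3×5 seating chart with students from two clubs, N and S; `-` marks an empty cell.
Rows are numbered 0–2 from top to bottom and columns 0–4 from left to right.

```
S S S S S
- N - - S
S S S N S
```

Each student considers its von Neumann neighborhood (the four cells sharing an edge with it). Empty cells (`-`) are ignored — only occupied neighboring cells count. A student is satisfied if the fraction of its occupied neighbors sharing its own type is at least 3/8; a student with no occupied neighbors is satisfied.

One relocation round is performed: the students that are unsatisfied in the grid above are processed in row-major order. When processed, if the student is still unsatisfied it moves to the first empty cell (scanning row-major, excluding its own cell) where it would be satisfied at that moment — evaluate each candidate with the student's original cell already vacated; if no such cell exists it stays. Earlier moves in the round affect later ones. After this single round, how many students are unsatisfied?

2

Initially unsatisfied (in order): (1,1), (2,3).
  (1,1): no empty cell satisfies it; stays.
  (2,3): no empty cell satisfies it; stays.
Resulting grid:
S S S S S
- N - - S
S S S N S
Unsatisfied now: (1,1), (2,3).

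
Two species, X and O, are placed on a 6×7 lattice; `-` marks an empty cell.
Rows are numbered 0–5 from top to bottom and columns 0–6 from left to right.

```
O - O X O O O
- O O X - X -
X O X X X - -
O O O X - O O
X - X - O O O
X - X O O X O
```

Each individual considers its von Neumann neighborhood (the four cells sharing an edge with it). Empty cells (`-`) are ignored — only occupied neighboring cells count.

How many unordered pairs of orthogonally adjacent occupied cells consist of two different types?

Scan each occupied cell's neighbors to the right and below so each pair is counted once.
Row 0: O(0,2)–X(0,3)≠ O(0,2)–O(1,2)= X(0,3)–O(0,4)≠ X(0,3)–X(1,3)= O(0,4)–O(0,5)= O(0,5)–O(0,6)= O(0,5)–X(1,5)≠  → 3/7 unlike.
Row 1: O(1,1)–O(1,2)= O(1,1)–O(2,1)= O(1,2)–X(1,3)≠ O(1,2)–X(2,2)≠ X(1,3)–X(2,3)=  → 2/5 unlike.
Row 2: X(2,0)–O(2,1)≠ X(2,0)–O(3,0)≠ O(2,1)–X(2,2)≠ O(2,1)–O(3,1)= X(2,2)–X(2,3)= X(2,2)–O(3,2)≠ X(2,3)–X(2,4)= X(2,3)–X(3,3)=  → 4/8 unlike.
Row 3: O(3,0)–O(3,1)= O(3,0)–X(4,0)≠ O(3,1)–O(3,2)= O(3,2)–X(3,3)≠ O(3,2)–X(4,2)≠ O(3,5)–O(3,6)= O(3,5)–O(4,5)= O(3,6)–O(4,6)=  → 3/8 unlike.
Row 4: X(4,0)–X(5,0)= X(4,2)–X(5,2)= O(4,4)–O(4,5)= O(4,4)–O(5,4)= O(4,5)–O(4,6)= O(4,5)–X(5,5)≠ O(4,6)–O(5,6)=  → 1/7 unlike.
Row 5: X(5,2)–O(5,3)≠ O(5,3)–O(5,4)= O(5,4)–X(5,5)≠ X(5,5)–O(5,6)≠  → 3/4 unlike.
Total adjacent occupied pairs: 39; unlike-type pairs: 16.

16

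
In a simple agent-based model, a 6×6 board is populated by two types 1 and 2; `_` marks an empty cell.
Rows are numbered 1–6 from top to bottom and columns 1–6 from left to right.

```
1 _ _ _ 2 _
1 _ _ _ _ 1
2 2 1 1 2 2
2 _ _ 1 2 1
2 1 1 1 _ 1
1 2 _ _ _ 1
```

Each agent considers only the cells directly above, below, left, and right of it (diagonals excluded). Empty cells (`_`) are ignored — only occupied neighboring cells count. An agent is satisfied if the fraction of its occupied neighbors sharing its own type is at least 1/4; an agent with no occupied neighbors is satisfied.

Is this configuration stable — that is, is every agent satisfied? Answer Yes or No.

(1,1)1 1/1 ok
(1,5)2 0/0 ok
(2,1)1 1/2 ok
(2,6)1 0/1 unhappy
(3,1)2 2/3 ok
(3,2)2 1/2 ok
(3,3)1 1/2 ok
(3,4)1 2/3 ok
(3,5)2 2/3 ok
(3,6)2 1/3 ok
(4,1)2 2/2 ok
(4,4)1 2/3 ok
(4,5)2 1/3 ok
(4,6)1 1/3 ok
(5,1)2 1/3 ok
(5,2)1 1/3 ok
(5,3)1 2/2 ok
(5,4)1 2/2 ok
(5,6)1 2/2 ok
(6,1)1 0/2 unhappy
(6,2)2 0/2 unhappy
(6,6)1 1/1 ok
For instance (2,6) has only 0/1 same-type neighbors, below 1/4.

No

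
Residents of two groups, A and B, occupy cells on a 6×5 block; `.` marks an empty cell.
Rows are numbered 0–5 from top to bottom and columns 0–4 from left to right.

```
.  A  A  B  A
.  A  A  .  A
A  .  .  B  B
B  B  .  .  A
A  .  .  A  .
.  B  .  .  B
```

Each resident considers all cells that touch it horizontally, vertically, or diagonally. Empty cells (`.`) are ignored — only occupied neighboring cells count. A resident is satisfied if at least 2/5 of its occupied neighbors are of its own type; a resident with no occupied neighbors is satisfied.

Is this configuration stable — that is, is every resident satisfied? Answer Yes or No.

(0,1)A 3/3 satisfied
(0,2)A 3/4 satisfied
(0,3)B 0/4 not
(0,4)A 1/2 satisfied
(1,1)A 4/4 satisfied
(1,2)A 3/5 satisfied
(1,4)A 1/4 not
(2,0)A 1/3 not
(2,3)B 1/4 not
(2,4)B 1/3 not
(3,0)B 1/3 not
(3,1)B 1/3 not
(3,4)A 1/3 not
(4,0)A 0/3 not
(4,3)A 1/2 satisfied
(5,1)B 0/1 not
(5,4)B 0/1 not
For instance (0,3) has only 0/4 same-type neighbors, below 2/5.

No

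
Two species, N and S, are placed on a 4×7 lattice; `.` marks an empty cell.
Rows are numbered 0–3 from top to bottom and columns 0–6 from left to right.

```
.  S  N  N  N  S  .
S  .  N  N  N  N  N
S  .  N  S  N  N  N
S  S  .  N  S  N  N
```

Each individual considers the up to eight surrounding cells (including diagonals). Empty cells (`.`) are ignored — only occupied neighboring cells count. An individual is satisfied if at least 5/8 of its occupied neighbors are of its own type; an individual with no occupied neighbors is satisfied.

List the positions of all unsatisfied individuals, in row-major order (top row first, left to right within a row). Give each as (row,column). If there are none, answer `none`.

Row 0: (0,1)S 1/3 unhappy · (0,2)N 3/4 ok · (0,3)N 5/5 ok · (0,4)N 4/5 ok · (0,5)S 0/4 unhappy
Row 1: (1,0)S 2/2 ok · (1,2)N 4/6 ok · (1,3)N 7/8 ok · (1,4)N 6/8 ok · (1,5)N 6/7 ok · (1,6)N 3/4 ok
Row 2: (2,0)S 3/3 ok · (2,2)N 3/5 unhappy · (2,3)S 1/7 unhappy · (2,4)N 6/8 ok · (2,5)N 7/8 ok · (2,6)N 5/5 ok
Row 3: (3,0)S 2/2 ok · (3,1)S 2/3 ok · (3,3)N 2/4 unhappy · (3,4)S 1/5 unhappy · (3,5)N 4/5 ok · (3,6)N 3/3 ok

(0,1), (0,5), (2,2), (2,3), (3,3), (3,4)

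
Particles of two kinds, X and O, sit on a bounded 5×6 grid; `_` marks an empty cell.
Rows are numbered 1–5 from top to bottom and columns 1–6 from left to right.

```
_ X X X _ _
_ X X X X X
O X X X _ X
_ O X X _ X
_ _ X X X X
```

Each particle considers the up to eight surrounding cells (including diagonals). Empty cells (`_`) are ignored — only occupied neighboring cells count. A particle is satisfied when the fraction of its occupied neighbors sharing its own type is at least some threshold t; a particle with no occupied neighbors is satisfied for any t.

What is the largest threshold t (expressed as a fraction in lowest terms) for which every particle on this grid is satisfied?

(1,2)X 3/3
(1,3)X 5/5
(1,4)X 4/4
(2,2)X 5/6
(2,3)X 8/8
(2,4)X 6/6
(2,5)X 5/5
(2,6)X 2/2
(3,1)O 1/3
(3,2)X 4/6
(3,3)X 7/8
(3,4)X 6/6
(3,6)X 3/3
(4,2)O 1/5
(4,3)X 6/7
(4,4)X 6/6
(4,6)X 3/3
(5,3)X 3/4
(5,4)X 4/4
(5,5)X 4/4
(5,6)X 2/2
The smallest same-type fraction is 1/5 at (4,2), which reduces to 1/5. Any threshold above that leaves this particle unsatisfied.

1/5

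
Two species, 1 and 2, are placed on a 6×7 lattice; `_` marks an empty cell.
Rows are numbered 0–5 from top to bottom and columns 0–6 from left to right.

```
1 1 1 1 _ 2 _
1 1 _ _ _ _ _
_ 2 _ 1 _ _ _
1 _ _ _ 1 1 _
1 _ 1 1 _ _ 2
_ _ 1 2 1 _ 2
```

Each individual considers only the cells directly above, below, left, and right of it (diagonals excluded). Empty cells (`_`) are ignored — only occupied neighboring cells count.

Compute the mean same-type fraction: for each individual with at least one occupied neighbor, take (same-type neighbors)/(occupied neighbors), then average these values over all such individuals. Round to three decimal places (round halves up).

0.759

(0,0)1 2/2
(0,1)1 3/3
(0,2)1 2/2
(0,3)1 1/1
(0,5)2 — no occupied neighbors
(1,0)1 2/2
(1,1)1 2/3
(2,1)2 0/1
(2,3)1 — no occupied neighbors
(3,0)1 1/1
(3,4)1 1/1
(3,5)1 1/1
(4,0)1 1/1
(4,2)1 2/2
(4,3)1 1/2
(4,6)2 1/1
(5,2)1 1/2
(5,3)2 0/3
(5,4)1 0/1
(5,6)2 1/1
Sum over 18 individuals: 2/2 + 3/3 + 2/2 + 1/1 + 2/2 + 2/3 + 0/1 + 1/1 + 1/1 + 1/1 + 1/1 + 2/2 + 1/2 + 1/1 + 1/2 + 0/3 + 0/1 + 1/1 = 41/3; mean = 41/3 ÷ 18 = 41/54 = 0.759259… → 0.759.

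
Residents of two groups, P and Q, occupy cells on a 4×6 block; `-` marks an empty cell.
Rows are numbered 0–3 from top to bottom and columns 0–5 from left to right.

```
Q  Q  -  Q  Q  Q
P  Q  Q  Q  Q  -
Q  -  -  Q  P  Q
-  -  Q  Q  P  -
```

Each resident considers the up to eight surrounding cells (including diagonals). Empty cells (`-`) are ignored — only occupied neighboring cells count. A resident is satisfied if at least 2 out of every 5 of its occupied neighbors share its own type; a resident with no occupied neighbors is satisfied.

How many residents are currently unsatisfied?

(0,0)Q 2/3 satisfied
(0,1)Q 3/4 satisfied
(0,3)Q 4/4 satisfied
(0,4)Q 4/4 satisfied
(0,5)Q 2/2 satisfied
(1,0)P 0/4 not
(1,1)Q 4/5 satisfied
(1,2)Q 5/5 satisfied
(1,3)Q 5/6 satisfied
(1,4)Q 6/7 satisfied
(2,0)Q 1/2 satisfied
(2,3)Q 5/7 satisfied
(2,4)P 1/6 not
(2,5)Q 1/3 not
(3,2)Q 2/2 satisfied
(3,3)Q 2/4 satisfied
(3,4)P 1/4 not
Unsatisfied: (1,0), (2,4), (2,5), (3,4) — 4 in total.

4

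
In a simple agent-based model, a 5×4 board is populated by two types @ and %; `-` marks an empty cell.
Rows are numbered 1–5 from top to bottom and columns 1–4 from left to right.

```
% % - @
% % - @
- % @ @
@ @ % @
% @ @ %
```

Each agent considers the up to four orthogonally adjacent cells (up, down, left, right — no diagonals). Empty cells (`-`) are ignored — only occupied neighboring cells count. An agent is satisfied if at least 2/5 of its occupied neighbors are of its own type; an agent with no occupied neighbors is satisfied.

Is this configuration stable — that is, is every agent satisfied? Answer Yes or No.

No

(1,1)% 2/2 ✓
(1,2)% 2/2 ✓
(1,4)@ 1/1 ✓
(2,1)% 2/2 ✓
(2,2)% 3/3 ✓
(2,4)@ 2/2 ✓
(3,2)% 1/3 ✗
(3,3)@ 1/3 ✗
(3,4)@ 3/3 ✓
(4,1)@ 1/2 ✓
(4,2)@ 2/4 ✓
(4,3)% 0/4 ✗
(4,4)@ 1/3 ✗
(5,1)% 0/2 ✗
(5,2)@ 2/3 ✓
(5,3)@ 1/3 ✗
(5,4)% 0/2 ✗
For instance (3,2) has only 1/3 same-type neighbors, below 2/5.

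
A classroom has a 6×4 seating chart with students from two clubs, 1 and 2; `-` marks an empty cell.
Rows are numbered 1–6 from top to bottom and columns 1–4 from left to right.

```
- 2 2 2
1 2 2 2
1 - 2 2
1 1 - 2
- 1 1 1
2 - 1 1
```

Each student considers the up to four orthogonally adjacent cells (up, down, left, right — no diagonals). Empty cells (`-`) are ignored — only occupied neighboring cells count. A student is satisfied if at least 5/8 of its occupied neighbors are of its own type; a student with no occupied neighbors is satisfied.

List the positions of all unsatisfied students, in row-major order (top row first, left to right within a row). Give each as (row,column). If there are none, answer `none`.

(1,2)2 2/2 ✓
(1,3)2 3/3 ✓
(1,4)2 2/2 ✓
(2,1)1 1/2 ✗
(2,2)2 2/3 ✓
(2,3)2 4/4 ✓
(2,4)2 3/3 ✓
(3,1)1 2/2 ✓
(3,3)2 2/2 ✓
(3,4)2 3/3 ✓
(4,1)1 2/2 ✓
(4,2)1 2/2 ✓
(4,4)2 1/2 ✗
(5,2)1 2/2 ✓
(5,3)1 3/3 ✓
(5,4)1 2/3 ✓
(6,1)2 0/0 ✓
(6,3)1 2/2 ✓
(6,4)1 2/2 ✓

(2,1), (4,4)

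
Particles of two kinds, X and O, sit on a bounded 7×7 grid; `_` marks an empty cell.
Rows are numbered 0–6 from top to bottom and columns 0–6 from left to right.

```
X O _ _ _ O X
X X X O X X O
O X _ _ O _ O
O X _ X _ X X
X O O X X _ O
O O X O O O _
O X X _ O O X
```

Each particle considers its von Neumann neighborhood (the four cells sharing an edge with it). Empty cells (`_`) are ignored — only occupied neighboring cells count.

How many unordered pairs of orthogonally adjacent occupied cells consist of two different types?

Scan each occupied cell's neighbors to the right and below so each pair is counted once.
Row 0: X(0,0)–O(0,1)≠ X(0,0)–X(1,0)= O(0,1)–X(1,1)≠ O(0,5)–X(0,6)≠ O(0,5)–X(1,5)≠ X(0,6)–O(1,6)≠  → 5/6 unlike.
Row 1: X(1,0)–X(1,1)= X(1,0)–O(2,0)≠ X(1,1)–X(1,2)= X(1,1)–X(2,1)= X(1,2)–O(1,3)≠ O(1,3)–X(1,4)≠ X(1,4)–X(1,5)= X(1,4)–O(2,4)≠ X(1,5)–O(1,6)≠ O(1,6)–O(2,6)=  → 5/10 unlike.
Row 2: O(2,0)–X(2,1)≠ O(2,0)–O(3,0)= X(2,1)–X(3,1)= O(2,6)–X(3,6)≠  → 2/4 unlike.
Row 3: O(3,0)–X(3,1)≠ O(3,0)–X(4,0)≠ X(3,1)–O(4,1)≠ X(3,3)–X(4,3)= X(3,5)–X(3,6)= X(3,6)–O(4,6)≠  → 4/6 unlike.
Row 4: X(4,0)–O(4,1)≠ X(4,0)–O(5,0)≠ O(4,1)–O(4,2)= O(4,1)–O(5,1)= O(4,2)–X(4,3)≠ O(4,2)–X(5,2)≠ X(4,3)–X(4,4)= X(4,3)–O(5,3)≠ X(4,4)–O(5,4)≠  → 6/9 unlike.
Row 5: O(5,0)–O(5,1)= O(5,0)–O(6,0)= O(5,1)–X(5,2)≠ O(5,1)–X(6,1)≠ X(5,2)–O(5,3)≠ X(5,2)–X(6,2)= O(5,3)–O(5,4)= O(5,4)–O(5,5)= O(5,4)–O(6,4)= O(5,5)–O(6,5)=  → 3/10 unlike.
Row 6: O(6,0)–X(6,1)≠ X(6,1)–X(6,2)= O(6,4)–O(6,5)= O(6,5)–X(6,6)≠  → 2/4 unlike.
Total adjacent occupied pairs: 49; unlike-type pairs: 27.

27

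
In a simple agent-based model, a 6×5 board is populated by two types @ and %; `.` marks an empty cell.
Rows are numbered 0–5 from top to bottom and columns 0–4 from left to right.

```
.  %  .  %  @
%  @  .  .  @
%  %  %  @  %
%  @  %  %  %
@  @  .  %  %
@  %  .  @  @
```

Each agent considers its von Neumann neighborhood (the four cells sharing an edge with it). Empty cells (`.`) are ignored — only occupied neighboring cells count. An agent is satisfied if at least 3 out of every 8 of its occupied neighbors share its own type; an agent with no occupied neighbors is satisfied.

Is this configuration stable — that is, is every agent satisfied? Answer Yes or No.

(0,1)% 0/1 not
(0,3)% 0/1 not
(0,4)@ 1/2 satisfied
(1,0)% 1/2 satisfied
(1,1)@ 0/3 not
(1,4)@ 1/2 satisfied
(2,0)% 3/3 satisfied
(2,1)% 2/4 satisfied
(2,2)% 2/3 satisfied
(2,3)@ 0/3 not
(2,4)% 1/3 not
(3,0)% 1/3 not
(3,1)@ 1/4 not
(3,2)% 2/3 satisfied
(3,3)% 3/4 satisfied
(3,4)% 3/3 satisfied
(4,0)@ 2/3 satisfied
(4,1)@ 2/3 satisfied
(4,3)% 2/3 satisfied
(4,4)% 2/3 satisfied
(5,0)@ 1/2 satisfied
(5,1)% 0/2 not
(5,3)@ 1/2 satisfied
(5,4)@ 1/2 satisfied
For instance (0,1) has only 0/1 same-type neighbors, below 3/8.

No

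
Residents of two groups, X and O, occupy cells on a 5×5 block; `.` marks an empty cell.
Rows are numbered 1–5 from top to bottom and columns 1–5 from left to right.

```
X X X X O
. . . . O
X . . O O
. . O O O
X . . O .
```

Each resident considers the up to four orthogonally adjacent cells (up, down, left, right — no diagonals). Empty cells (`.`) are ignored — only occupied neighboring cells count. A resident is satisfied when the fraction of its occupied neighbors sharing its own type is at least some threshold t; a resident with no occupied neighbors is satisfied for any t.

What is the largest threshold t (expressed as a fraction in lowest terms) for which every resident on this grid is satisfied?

Row 1: (1,1)X 1/1 · (1,2)X 2/2 · (1,3)X 2/2 · (1,4)X 1/2 · (1,5)O 1/2
Row 2: (2,5)O 2/2
Row 3: (3,1)X — no occupied neighbors · (3,4)O 2/2 · (3,5)O 3/3
Row 4: (4,3)O 1/1 · (4,4)O 4/4 · (4,5)O 2/2
Row 5: (5,1)X — no occupied neighbors · (5,4)O 1/1
The smallest same-type fraction is 1/2 at (1,4), which reduces to 1/2. Any threshold above that leaves this resident unsatisfied.

1/2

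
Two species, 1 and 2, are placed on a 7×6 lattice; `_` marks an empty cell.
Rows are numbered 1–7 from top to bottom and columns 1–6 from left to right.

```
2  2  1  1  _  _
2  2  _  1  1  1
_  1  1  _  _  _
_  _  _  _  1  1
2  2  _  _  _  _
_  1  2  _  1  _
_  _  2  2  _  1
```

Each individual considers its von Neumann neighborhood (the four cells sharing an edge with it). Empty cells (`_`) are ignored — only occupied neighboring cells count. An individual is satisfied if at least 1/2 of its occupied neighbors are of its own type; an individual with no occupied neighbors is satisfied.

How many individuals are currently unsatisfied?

1

(1,1)2 2/2 satisfied
(1,2)2 2/3 satisfied
(1,3)1 1/2 satisfied
(1,4)1 2/2 satisfied
(2,1)2 2/2 satisfied
(2,2)2 2/3 satisfied
(2,4)1 2/2 satisfied
(2,5)1 2/2 satisfied
(2,6)1 1/1 satisfied
(3,2)1 1/2 satisfied
(3,3)1 1/1 satisfied
(4,5)1 1/1 satisfied
(4,6)1 1/1 satisfied
(5,1)2 1/1 satisfied
(5,2)2 1/2 satisfied
(6,2)1 0/2 not
(6,3)2 1/2 satisfied
(6,5)1 0/0 satisfied
(7,3)2 2/2 satisfied
(7,4)2 1/1 satisfied
(7,6)1 0/0 satisfied
Unsatisfied: (6,2) — 1 in total.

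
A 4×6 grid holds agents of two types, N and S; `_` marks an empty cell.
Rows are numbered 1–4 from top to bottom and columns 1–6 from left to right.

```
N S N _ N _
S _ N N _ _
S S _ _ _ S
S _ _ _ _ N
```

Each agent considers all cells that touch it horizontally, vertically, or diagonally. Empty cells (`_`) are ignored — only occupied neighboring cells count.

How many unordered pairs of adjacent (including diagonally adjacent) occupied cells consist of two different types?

Scan each occupied cell's neighbors to the right and below (and the two forward diagonals) so each pair is counted once.
Row 1: N(1,1)–S(1,2)≠ N(1,1)–S(2,1)≠ S(1,2)–N(1,3)≠ S(1,2)–N(2,3)≠ S(1,2)–S(2,1)= N(1,3)–N(2,3)= N(1,3)–N(2,4)= N(1,5)–N(2,4)=  → 4/8 unlike.
Row 2: S(2,1)–S(3,1)= S(2,1)–S(3,2)= N(2,3)–N(2,4)= N(2,3)–S(3,2)≠  → 1/4 unlike.
Row 3: S(3,1)–S(3,2)= S(3,1)–S(4,1)= S(3,2)–S(4,1)= S(3,6)–N(4,6)≠  → 1/4 unlike.
Total adjacent occupied pairs: 16; unlike-type pairs: 6.

6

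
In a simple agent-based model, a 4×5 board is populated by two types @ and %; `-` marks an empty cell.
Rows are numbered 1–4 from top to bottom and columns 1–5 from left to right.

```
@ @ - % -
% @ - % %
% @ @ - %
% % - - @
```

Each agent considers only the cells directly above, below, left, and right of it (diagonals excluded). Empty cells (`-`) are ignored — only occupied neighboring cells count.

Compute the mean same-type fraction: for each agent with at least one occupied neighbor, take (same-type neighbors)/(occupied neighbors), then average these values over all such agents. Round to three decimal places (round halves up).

Row 1: (1,1)@ 1/2 · (1,2)@ 2/2 · (1,4)% 1/1
Row 2: (2,1)% 1/3 · (2,2)@ 2/3 · (2,4)% 2/2 · (2,5)% 2/2
Row 3: (3,1)% 2/3 · (3,2)@ 2/4 · (3,3)@ 1/1 · (3,5)% 1/2
Row 4: (4,1)% 2/2 · (4,2)% 1/2 · (4,5)@ 0/1
Sum over 14 agents: 1/2 + 2/2 + 1/1 + 1/3 + 2/3 + 2/2 + 2/2 + 2/3 + 2/4 + 1/1 + 1/2 + 2/2 + 1/2 + 0/1 = 29/3; mean = 29/3 ÷ 14 = 29/42 = 0.690476… → 0.690.

0.690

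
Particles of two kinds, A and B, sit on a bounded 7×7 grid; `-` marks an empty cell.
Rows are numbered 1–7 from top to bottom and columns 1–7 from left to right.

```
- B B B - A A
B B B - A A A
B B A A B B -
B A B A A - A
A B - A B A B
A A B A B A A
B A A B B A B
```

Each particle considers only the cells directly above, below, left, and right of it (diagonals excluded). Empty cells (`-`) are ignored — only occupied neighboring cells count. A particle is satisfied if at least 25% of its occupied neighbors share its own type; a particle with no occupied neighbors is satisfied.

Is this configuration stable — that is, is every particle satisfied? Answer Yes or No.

No

(1,2)B 2/2 ok
(1,3)B 3/3 ok
(1,4)B 1/1 ok
(1,6)A 2/2 ok
(1,7)A 2/2 ok
(2,1)B 2/2 ok
(2,2)B 4/4 ok
(2,3)B 2/3 ok
(2,5)A 1/2 ok
(2,6)A 3/4 ok
(2,7)A 2/2 ok
(3,1)B 3/3 ok
(3,2)B 2/4 ok
(3,3)A 1/4 ok
(3,4)A 2/3 ok
(3,5)B 1/4 ok
(3,6)B 1/2 ok
(4,1)B 1/3 ok
(4,2)A 0/4 unhappy
(4,3)B 0/3 unhappy
(4,4)A 3/4 ok
(4,5)A 1/3 ok
(4,7)A 0/1 unhappy
(5,1)A 1/3 ok
(5,2)B 0/3 unhappy
(5,4)A 2/3 ok
(5,5)B 1/4 ok
(5,6)A 1/3 ok
(5,7)B 0/3 unhappy
(6,1)A 2/3 ok
(6,2)A 2/4 ok
(6,3)B 0/3 unhappy
(6,4)A 1/4 ok
(6,5)B 2/4 ok
(6,6)A 3/4 ok
(6,7)A 1/3 ok
(7,1)B 0/2 unhappy
(7,2)A 2/3 ok
(7,3)A 1/3 ok
(7,4)B 1/3 ok
(7,5)B 2/3 ok
(7,6)A 1/3 ok
(7,7)B 0/2 unhappy
For instance (4,2) has only 0/4 same-type neighbors, below 1/4.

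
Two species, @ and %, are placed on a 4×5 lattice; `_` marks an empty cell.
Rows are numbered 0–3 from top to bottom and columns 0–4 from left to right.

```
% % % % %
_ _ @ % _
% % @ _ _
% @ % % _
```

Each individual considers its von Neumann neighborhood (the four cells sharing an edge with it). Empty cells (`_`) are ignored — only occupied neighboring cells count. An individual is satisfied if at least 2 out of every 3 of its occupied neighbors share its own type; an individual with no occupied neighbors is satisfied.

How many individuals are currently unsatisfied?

7

Row 0: (0,0)% 1/1 ok · (0,1)% 2/2 ok · (0,2)% 2/3 ok · (0,3)% 3/3 ok · (0,4)% 1/1 ok
Row 1: (1,2)@ 1/3 unhappy · (1,3)% 1/2 unhappy
Row 2: (2,0)% 2/2 ok · (2,1)% 1/3 unhappy · (2,2)@ 1/3 unhappy
Row 3: (3,0)% 1/2 unhappy · (3,1)@ 0/3 unhappy · (3,2)% 1/3 unhappy · (3,3)% 1/1 ok
Unsatisfied: (1,2), (1,3), (2,1), (2,2), (3,0), (3,1), (3,2) — 7 in total.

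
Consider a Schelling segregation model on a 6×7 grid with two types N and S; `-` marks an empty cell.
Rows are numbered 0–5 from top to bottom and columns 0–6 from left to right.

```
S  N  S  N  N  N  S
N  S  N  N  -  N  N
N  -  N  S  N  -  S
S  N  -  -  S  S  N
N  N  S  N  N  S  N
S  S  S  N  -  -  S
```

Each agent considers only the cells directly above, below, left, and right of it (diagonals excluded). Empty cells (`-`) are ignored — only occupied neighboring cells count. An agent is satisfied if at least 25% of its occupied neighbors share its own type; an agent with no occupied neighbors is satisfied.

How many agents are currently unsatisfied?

10

(0,0)S 0/2 not
(0,1)N 0/3 not
(0,2)S 0/3 not
(0,3)N 2/3 satisfied
(0,4)N 2/2 satisfied
(0,5)N 2/3 satisfied
(0,6)S 0/2 not
(1,0)N 1/3 satisfied
(1,1)S 0/3 not
(1,2)N 2/4 satisfied
(1,3)N 2/3 satisfied
(1,5)N 2/2 satisfied
(1,6)N 1/3 satisfied
(2,0)N 1/2 satisfied
(2,2)N 1/2 satisfied
(2,3)S 0/3 not
(2,4)N 0/2 not
(2,6)S 0/2 not
(3,0)S 0/3 not
(3,1)N 1/2 satisfied
(3,4)S 1/3 satisfied
(3,5)S 2/3 satisfied
(3,6)N 1/3 satisfied
(4,0)N 1/3 satisfied
(4,1)N 2/4 satisfied
(4,2)S 1/3 satisfied
(4,3)N 2/3 satisfied
(4,4)N 1/3 satisfied
(4,5)S 1/3 satisfied
(4,6)N 1/3 satisfied
(5,0)S 1/2 satisfied
(5,1)S 2/3 satisfied
(5,2)S 2/3 satisfied
(5,3)N 1/2 satisfied
(5,6)S 0/1 not
Unsatisfied: (0,0), (0,1), (0,2), (0,6), (1,1), (2,3), (2,4), (2,6), (3,0), (5,6) — 10 in total.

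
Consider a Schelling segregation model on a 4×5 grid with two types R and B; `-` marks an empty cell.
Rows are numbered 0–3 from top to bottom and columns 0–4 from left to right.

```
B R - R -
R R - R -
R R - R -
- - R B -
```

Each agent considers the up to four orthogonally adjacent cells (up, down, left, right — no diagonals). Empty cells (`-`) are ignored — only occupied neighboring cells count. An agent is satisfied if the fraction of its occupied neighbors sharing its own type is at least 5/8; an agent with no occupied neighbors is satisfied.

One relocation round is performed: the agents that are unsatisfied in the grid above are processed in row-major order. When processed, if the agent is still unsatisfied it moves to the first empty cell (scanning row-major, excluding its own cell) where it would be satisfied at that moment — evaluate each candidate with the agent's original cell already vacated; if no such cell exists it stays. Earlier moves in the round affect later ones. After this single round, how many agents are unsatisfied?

Initially unsatisfied (in order): (0,0), (0,1), (2,3), (3,2), (3,3).
  (0,0) → (3,4).
  (0,1): now satisfied by earlier moves; stays.
  (2,3) → (0,0).
  (3,2) → (0,2).
  (3,3): now satisfied by earlier moves; stays.
Resulting grid:
R R R R -
R R - R -
R R - - -
- - - B B
All satisfied now.

0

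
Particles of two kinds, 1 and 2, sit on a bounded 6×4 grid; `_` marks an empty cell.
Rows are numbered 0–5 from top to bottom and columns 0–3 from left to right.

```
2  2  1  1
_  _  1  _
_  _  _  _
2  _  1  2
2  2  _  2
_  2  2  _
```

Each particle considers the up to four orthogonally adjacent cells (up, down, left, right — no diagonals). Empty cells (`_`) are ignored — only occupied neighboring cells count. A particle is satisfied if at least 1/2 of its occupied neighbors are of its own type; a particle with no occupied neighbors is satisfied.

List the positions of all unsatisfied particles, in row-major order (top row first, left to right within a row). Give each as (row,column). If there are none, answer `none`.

Row 0: (0,0)2 1/1 satisfied · (0,1)2 1/2 satisfied · (0,2)1 2/3 satisfied · (0,3)1 1/1 satisfied
Row 1: (1,2)1 1/1 satisfied
Row 3: (3,0)2 1/1 satisfied · (3,2)1 0/1 not · (3,3)2 1/2 satisfied
Row 4: (4,0)2 2/2 satisfied · (4,1)2 2/2 satisfied · (4,3)2 1/1 satisfied
Row 5: (5,1)2 2/2 satisfied · (5,2)2 1/1 satisfied

(3,2)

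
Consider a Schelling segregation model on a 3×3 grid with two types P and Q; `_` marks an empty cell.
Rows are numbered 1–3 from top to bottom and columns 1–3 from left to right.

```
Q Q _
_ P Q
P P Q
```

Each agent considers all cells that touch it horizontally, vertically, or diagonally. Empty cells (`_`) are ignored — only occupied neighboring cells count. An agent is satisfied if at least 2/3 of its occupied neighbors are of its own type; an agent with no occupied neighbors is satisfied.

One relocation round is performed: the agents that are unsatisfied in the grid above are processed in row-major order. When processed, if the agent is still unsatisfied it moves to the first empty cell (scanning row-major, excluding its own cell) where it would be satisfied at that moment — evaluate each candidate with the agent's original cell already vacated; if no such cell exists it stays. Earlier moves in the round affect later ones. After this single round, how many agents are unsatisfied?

Initially unsatisfied (in order): (1,1), (2,2), (2,3), (3,2), (3,3).
  (1,1) → (1,3).
  (2,2) → (2,1).
  (2,3): now satisfied by earlier moves; stays.
  (3,2): no empty cell satisfies it; stays.
  (3,3): no empty cell satisfies it; stays.
Resulting grid:
_ Q Q
P _ Q
P P Q
Unsatisfied now: (3,2), (3,3).

2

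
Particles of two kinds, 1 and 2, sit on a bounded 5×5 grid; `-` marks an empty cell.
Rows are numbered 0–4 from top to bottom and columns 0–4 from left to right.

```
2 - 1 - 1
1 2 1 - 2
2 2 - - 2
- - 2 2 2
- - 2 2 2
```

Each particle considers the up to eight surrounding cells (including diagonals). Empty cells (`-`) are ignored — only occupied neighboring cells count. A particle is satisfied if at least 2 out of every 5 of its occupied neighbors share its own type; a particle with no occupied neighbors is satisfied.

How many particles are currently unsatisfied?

Row 0: (0,0)2 1/2 ✓ · (0,2)1 1/2 ✓ · (0,4)1 0/1 ✗
Row 1: (1,0)1 0/4 ✗ · (1,1)2 3/6 ✓ · (1,2)1 1/3 ✗ · (1,4)2 1/2 ✓
Row 2: (2,0)2 2/3 ✓ · (2,1)2 3/5 ✓ · (2,4)2 3/3 ✓
Row 3: (3,2)2 4/4 ✓ · (3,3)2 6/6 ✓ · (3,4)2 4/4 ✓
Row 4: (4,2)2 3/3 ✓ · (4,3)2 5/5 ✓ · (4,4)2 3/3 ✓
Unsatisfied: (0,4), (1,0), (1,2) — 3 in total.

3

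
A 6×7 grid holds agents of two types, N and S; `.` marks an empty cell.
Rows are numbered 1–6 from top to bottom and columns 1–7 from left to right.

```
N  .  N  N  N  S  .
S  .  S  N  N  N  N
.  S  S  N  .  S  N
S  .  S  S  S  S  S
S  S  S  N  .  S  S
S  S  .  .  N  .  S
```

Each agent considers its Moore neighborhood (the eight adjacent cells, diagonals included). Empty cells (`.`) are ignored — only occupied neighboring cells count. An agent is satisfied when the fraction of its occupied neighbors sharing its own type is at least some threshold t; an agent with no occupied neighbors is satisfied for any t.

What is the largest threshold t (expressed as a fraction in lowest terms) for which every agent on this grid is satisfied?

0/1

Row 1: (1,1)N 0/1 · (1,3)N 2/3 · (1,4)N 4/5 · (1,5)N 4/5 · (1,6)S 0/4
Row 2: (2,1)S 1/2 · (2,3)S 2/6 · (2,4)N 5/7 · (2,5)N 5/7 · (2,6)N 4/6 · (2,7)N 2/4
Row 3: (3,2)S 5/5 · (3,3)S 4/6 · (3,4)N 2/7 · (3,6)S 3/7 · (3,7)N 2/5
Row 4: (4,1)S 3/3 · (4,3)S 5/7 · (4,4)S 4/6 · (4,5)S 4/6 · (4,6)S 5/6 · (4,7)S 4/5
Row 5: (5,1)S 4/4 · (5,2)S 6/6 · (5,3)S 4/5 · (5,4)N 1/5 · (5,6)S 5/6 · (5,7)S 4/4
Row 6: (6,1)S 3/3 · (6,2)S 4/4 · (6,5)N 1/2 · (6,7)S 2/2
The smallest same-type fraction is 0/1 at (1,1), which reduces to 0/1. Any threshold above that leaves this agent unsatisfied.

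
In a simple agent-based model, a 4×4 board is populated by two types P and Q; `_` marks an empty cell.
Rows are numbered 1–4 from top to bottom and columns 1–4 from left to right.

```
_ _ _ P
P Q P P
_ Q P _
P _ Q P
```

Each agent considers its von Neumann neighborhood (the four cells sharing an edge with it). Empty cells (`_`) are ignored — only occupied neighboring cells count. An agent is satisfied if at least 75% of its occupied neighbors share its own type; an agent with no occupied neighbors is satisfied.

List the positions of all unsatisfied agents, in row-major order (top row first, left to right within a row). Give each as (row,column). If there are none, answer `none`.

(1,4)P 1/1 ok
(2,1)P 0/1 unhappy
(2,2)Q 1/3 unhappy
(2,3)P 2/3 unhappy
(2,4)P 2/2 ok
(3,2)Q 1/2 unhappy
(3,3)P 1/3 unhappy
(4,1)P 0/0 ok
(4,3)Q 0/2 unhappy
(4,4)P 0/1 unhappy

(2,1), (2,2), (2,3), (3,2), (3,3), (4,3), (4,4)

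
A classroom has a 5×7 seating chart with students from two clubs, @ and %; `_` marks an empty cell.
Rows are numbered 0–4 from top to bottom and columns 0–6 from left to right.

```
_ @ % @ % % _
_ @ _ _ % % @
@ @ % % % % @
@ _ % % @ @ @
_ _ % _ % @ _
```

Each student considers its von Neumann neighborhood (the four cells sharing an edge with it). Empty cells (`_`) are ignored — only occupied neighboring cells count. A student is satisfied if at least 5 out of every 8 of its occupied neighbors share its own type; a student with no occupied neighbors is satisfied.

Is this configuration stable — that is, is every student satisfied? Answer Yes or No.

Row 0: (0,1)@ 1/2 ✗ · (0,2)% 0/2 ✗ · (0,3)@ 0/2 ✗ · (0,4)% 2/3 ✓ · (0,5)% 2/2 ✓
Row 1: (1,1)@ 2/2 ✓ · (1,4)% 3/3 ✓ · (1,5)% 3/4 ✓ · (1,6)@ 1/2 ✗
Row 2: (2,0)@ 2/2 ✓ · (2,1)@ 2/3 ✓ · (2,2)% 2/3 ✓ · (2,3)% 3/3 ✓ · (2,4)% 3/4 ✓ · (2,5)% 2/4 ✗ · (2,6)@ 2/3 ✓
Row 3: (3,0)@ 1/1 ✓ · (3,2)% 3/3 ✓ · (3,3)% 2/3 ✓ · (3,4)@ 1/4 ✗ · (3,5)@ 3/4 ✓ · (3,6)@ 2/2 ✓
Row 4: (4,2)% 1/1 ✓ · (4,4)% 0/2 ✗ · (4,5)@ 1/2 ✗
For instance (0,1) has only 1/2 same-type neighbors, below 5/8.

No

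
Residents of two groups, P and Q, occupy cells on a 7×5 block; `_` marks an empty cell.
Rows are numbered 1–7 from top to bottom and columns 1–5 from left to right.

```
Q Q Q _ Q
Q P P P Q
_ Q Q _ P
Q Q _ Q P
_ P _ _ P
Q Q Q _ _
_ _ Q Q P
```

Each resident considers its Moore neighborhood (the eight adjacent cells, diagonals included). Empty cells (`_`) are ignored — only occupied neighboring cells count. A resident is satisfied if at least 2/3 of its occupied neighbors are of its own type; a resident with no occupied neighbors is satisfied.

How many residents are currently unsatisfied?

14

(1,1)Q 2/3 satisfied
(1,2)Q 3/5 not
(1,3)Q 1/4 not
(1,5)Q 1/2 not
(2,1)Q 3/4 satisfied
(2,2)P 1/7 not
(2,3)P 2/6 not
(2,4)P 2/6 not
(2,5)Q 1/3 not
(3,2)Q 4/6 satisfied
(3,3)Q 3/6 not
(3,5)P 2/4 not
(4,1)Q 2/3 satisfied
(4,2)Q 3/4 satisfied
(4,4)Q 1/4 not
(4,5)P 2/3 satisfied
(5,2)P 0/5 not
(5,5)P 1/2 not
(6,1)Q 1/2 not
(6,2)Q 3/4 satisfied
(6,3)Q 3/4 satisfied
(7,3)Q 3/3 satisfied
(7,4)Q 2/3 satisfied
(7,5)P 0/1 not
Unsatisfied: (1,2), (1,3), (1,5), (2,2), (2,3), (2,4), (2,5), (3,3), (3,5), (4,4), (5,2), (5,5), (6,1), (7,5) — 14 in total.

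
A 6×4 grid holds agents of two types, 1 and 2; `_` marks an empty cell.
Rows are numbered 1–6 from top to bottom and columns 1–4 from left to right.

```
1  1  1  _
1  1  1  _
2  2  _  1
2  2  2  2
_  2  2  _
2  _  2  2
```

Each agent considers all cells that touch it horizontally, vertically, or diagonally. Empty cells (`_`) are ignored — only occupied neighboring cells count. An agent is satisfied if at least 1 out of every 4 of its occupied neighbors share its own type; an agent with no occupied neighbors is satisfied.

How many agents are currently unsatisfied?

(1,1)1 3/3 satisfied
(1,2)1 5/5 satisfied
(1,3)1 3/3 satisfied
(2,1)1 3/5 satisfied
(2,2)1 5/7 satisfied
(2,3)1 4/5 satisfied
(3,1)2 3/5 satisfied
(3,2)2 4/7 satisfied
(3,4)1 1/3 satisfied
(4,1)2 4/4 satisfied
(4,2)2 6/6 satisfied
(4,3)2 5/6 satisfied
(4,4)2 2/3 satisfied
(5,2)2 6/6 satisfied
(5,3)2 6/6 satisfied
(6,1)2 1/1 satisfied
(6,3)2 3/3 satisfied
(6,4)2 2/2 satisfied
Every one meets the threshold.

0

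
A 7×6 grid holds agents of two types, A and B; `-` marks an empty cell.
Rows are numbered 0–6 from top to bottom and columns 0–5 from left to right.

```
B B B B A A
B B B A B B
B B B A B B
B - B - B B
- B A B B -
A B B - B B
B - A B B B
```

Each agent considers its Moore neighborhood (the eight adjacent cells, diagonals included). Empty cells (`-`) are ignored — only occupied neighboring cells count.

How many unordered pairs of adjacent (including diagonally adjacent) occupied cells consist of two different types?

Scan each occupied cell's neighbors to the right and below (and the two forward diagonals) so each pair is counted once.
From row 0: 7 unlike of 21 pairs (running 7/21).
From row 1: 6 unlike of 21 pairs (running 13/42).
From row 2: 4 unlike of 15 pairs (running 17/57).
From row 3: 1 unlike of 8 pairs (running 18/65).
From row 4: 5 unlike of 12 pairs (running 23/77).
From row 5: 4 unlike of 13 pairs (running 27/90).
From row 6: 1 unlike of 3 pairs (running 28/93).
Total adjacent occupied pairs: 93; unlike-type pairs: 28.

28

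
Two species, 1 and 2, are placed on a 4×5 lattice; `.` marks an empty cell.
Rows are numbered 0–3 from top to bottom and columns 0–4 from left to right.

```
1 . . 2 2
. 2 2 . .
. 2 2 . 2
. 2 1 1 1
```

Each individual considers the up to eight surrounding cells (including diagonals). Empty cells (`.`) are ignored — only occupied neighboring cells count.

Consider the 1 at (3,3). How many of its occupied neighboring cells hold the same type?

Occupied neighbors of (3,3): (2,2)=2, (2,4)=2, (3,2)=1, (3,4)=1.
Same type (1): 2 of 4.

2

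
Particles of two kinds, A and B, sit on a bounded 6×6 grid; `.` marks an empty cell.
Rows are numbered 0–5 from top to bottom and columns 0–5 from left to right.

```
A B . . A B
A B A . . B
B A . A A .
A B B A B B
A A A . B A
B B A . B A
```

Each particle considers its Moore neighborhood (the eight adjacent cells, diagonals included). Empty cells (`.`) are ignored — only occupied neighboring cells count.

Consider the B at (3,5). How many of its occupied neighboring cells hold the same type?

Occupied neighbors of (3,5): (2,4)=A, (3,4)=B, (4,4)=B, (4,5)=A.
Same type (B): 2 of 4.

2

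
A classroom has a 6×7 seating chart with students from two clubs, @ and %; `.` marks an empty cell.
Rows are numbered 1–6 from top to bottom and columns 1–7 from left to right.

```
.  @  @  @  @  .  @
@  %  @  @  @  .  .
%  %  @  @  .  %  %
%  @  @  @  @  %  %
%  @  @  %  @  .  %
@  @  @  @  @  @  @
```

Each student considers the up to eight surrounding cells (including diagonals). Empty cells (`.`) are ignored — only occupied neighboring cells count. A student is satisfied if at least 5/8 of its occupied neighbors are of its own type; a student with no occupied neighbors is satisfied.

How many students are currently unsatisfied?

12

Row 1: (1,2)@ 3/4 satisfied · (1,3)@ 4/5 satisfied · (1,4)@ 5/5 satisfied · (1,5)@ 3/3 satisfied · (1,7)@ 0/0 satisfied
Row 2: (2,1)@ 1/4 not · (2,2)% 2/7 not · (2,3)@ 6/8 satisfied · (2,4)@ 7/7 satisfied · (2,5)@ 4/5 satisfied
Row 3: (3,1)% 3/5 not · (3,2)% 3/8 not · (3,3)@ 6/8 satisfied · (3,4)@ 7/7 satisfied · (3,6)% 3/5 not · (3,7)% 3/3 satisfied
Row 4: (4,1)% 3/5 not · (4,2)@ 4/8 not · (4,3)@ 6/8 satisfied · (4,4)@ 6/7 satisfied · (4,5)@ 3/6 not · (4,6)% 4/6 satisfied · (4,7)% 4/4 satisfied
Row 5: (5,1)% 1/5 not · (5,2)@ 6/8 satisfied · (5,3)@ 7/8 satisfied · (5,4)% 0/8 not · (5,5)@ 5/7 satisfied · (5,7)% 2/4 not
Row 6: (6,1)@ 2/3 satisfied · (6,2)@ 4/5 satisfied · (6,3)@ 4/5 satisfied · (6,4)@ 4/5 satisfied · (6,5)@ 3/4 satisfied · (6,6)@ 3/4 satisfied · (6,7)@ 1/2 not
Unsatisfied: (2,1), (2,2), (3,1), (3,2), (3,6), (4,1), (4,2), (4,5), (5,1), (5,4), (5,7), (6,7) — 12 in total.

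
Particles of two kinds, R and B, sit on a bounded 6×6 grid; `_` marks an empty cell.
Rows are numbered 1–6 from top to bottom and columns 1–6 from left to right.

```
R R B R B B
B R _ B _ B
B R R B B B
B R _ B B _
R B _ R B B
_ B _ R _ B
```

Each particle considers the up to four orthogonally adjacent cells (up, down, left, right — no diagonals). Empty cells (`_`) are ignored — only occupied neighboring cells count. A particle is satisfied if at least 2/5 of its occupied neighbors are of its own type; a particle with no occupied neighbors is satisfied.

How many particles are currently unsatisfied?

Row 1: (1,1)R 1/2 ok · (1,2)R 2/3 ok · (1,3)B 0/2 unhappy · (1,4)R 0/3 unhappy · (1,5)B 1/2 ok · (1,6)B 2/2 ok
Row 2: (2,1)B 1/3 unhappy · (2,2)R 2/3 ok · (2,4)B 1/2 ok · (2,6)B 2/2 ok
Row 3: (3,1)B 2/3 ok · (3,2)R 3/4 ok · (3,3)R 1/2 ok · (3,4)B 3/4 ok · (3,5)B 3/3 ok · (3,6)B 2/2 ok
Row 4: (4,1)B 1/3 unhappy · (4,2)R 1/3 unhappy · (4,4)B 2/3 ok · (4,5)B 3/3 ok
Row 5: (5,1)R 0/2 unhappy · (5,2)B 1/3 unhappy · (5,4)R 1/3 unhappy · (5,5)B 2/3 ok · (5,6)B 2/2 ok
Row 6: (6,2)B 1/1 ok · (6,4)R 1/1 ok · (6,6)B 1/1 ok
Unsatisfied: (1,3), (1,4), (2,1), (4,1), (4,2), (5,1), (5,2), (5,4) — 8 in total.

8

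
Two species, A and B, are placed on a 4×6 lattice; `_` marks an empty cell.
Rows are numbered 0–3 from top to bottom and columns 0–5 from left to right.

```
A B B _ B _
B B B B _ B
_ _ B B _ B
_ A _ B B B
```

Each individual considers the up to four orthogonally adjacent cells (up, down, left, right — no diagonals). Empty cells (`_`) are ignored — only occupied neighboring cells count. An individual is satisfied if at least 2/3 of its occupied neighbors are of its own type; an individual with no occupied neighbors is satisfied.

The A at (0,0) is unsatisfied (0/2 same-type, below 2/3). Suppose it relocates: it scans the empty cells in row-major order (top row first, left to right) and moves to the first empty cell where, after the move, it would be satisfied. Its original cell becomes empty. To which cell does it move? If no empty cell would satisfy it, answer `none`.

Vacating (0,0). Empty cells in order:
  (0,3): 0/3 same-type → still unsatisfied.
  (0,5): 0/2 same-type → still unsatisfied.
  (1,4): 0/3 same-type → still unsatisfied.
  (2,0): 0/1 same-type → still unsatisfied.
  (2,1): 1/3 same-type → still unsatisfied.
  (2,4): 0/3 same-type → still unsatisfied.
  (3,0): 1/1 same-type → satisfied — stop here.

(3,0)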